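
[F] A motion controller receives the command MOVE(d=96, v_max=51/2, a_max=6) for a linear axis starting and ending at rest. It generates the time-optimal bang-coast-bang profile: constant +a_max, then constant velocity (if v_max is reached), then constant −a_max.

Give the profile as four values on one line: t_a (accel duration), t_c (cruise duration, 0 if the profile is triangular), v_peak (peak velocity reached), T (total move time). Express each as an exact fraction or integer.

vₘ²/aₘ = (51/2)²/6 = 867/8
96 < 867/8 so t_c = 0
v_peak = √(96·6) = √576 = 24
t_a = 24/6 = 4; t_c = 0
T = 2·4 = 8

t_a=4 t_c=0 v_peak=24 T=8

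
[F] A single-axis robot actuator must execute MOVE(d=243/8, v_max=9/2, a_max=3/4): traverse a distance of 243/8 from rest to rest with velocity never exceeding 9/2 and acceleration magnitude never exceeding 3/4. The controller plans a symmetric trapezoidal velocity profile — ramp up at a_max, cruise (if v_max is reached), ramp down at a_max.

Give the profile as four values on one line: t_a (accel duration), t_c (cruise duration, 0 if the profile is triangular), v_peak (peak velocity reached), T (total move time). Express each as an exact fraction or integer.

vₘ²/aₘ = (9/2)²/(3/4) = 27
243/8 ≥ 27 so v_max reached
t_a = (9/2)/(3/4) = 6; v_peak = 9/2
d_cruise = 243/8 − 27 = 27/8; t_c = (27/8)/(9/2) = 3/4
T = 2·6 + 3/4 = 51/4

t_a=6 t_c=3/4 v_peak=9/2 T=51/4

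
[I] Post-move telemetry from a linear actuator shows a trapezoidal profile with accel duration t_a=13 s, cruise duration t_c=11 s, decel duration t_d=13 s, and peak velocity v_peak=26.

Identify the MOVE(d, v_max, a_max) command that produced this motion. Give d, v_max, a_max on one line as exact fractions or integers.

d=624 v_max=26 a_max=2

a_max = 26/13 = 2
d_a = ½·26·13 = 169; d_c = 26·11 = 286
d = 2·169 + 286 = 624
t_c = 11 > 0 ⇒ limit active, v_max = 26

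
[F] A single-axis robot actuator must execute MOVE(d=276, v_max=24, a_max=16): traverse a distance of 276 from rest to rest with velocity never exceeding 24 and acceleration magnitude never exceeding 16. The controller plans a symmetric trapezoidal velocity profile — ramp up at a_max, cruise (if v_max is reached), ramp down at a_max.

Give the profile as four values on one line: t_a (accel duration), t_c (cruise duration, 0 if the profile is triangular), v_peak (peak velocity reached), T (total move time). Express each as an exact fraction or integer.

v_max²/a_max = 24²/16 = 36
276 ≥ 36 ⇒ cruise phase
t_a = 24/16 = 3/2; v_peak = 24
d_cruise = 276 − 36 = 240; t_c = 240/24 = 10
T = 2·3/2 + 10 = 13

t_a=3/2 t_c=10 v_peak=24 T=13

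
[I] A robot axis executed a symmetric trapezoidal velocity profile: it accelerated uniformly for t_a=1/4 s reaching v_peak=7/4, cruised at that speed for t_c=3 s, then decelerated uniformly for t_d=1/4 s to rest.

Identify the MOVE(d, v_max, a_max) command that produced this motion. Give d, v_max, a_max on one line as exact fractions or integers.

d=91/16 v_max=7/4 a_max=7

a_max = (7/4)/(1/4) = 7
d_a = ½·7/4·1/4 = 7/32; d_c = 7/4·3 = 21/4
d = 2·7/32 + 21/4 = 91/16
t_c = 3 > 0 → v_max = v_peak = 7/4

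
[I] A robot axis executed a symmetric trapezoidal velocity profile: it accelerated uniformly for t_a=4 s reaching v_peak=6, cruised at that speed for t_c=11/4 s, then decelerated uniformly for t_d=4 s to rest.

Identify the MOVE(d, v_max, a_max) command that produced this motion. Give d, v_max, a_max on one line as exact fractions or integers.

d=81/2 v_max=6 a_max=3/2

a_max = 6/4 = 3/2
d_a = ½·6·4 = 12; d_c = 6·11/4 = 33/2
d = 2·12 + 33/2 = 81/2
t_c = 11/4 > 0 → v_max = v_peak = 6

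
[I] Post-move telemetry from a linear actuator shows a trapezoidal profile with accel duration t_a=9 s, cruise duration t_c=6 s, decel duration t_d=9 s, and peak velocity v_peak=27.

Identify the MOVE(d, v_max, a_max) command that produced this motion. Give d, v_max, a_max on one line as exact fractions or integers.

d=405 v_max=27 a_max=3

a_max = 27/9 = 3
d_a = ½·27·9 = 243/2; d_c = 27·6 = 162
d = 2·243/2 + 162 = 405
t_c = 6 > 0 → v_max = v_peak = 27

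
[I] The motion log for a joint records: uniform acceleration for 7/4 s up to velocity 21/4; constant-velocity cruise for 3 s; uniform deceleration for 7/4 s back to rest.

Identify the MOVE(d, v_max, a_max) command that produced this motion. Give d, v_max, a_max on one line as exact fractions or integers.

d=399/16 v_max=21/4 a_max=3

a_max = (21/4)/(7/4) = 3
d_a = ½·21/4·7/4 = 147/32; d_c = 21/4·3 = 63/4
d = 2·147/32 + 63/4 = 399/16
t_c = 3 > 0 so v_max = 21/4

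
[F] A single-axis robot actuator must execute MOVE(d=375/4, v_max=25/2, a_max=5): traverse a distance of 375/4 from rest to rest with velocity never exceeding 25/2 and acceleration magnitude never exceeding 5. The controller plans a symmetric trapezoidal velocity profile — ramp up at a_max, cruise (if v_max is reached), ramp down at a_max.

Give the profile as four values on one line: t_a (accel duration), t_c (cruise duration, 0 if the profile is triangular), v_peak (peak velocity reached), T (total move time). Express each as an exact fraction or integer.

t_a=5/2 t_c=5 v_peak=25/2 T=10

v_max²/a_max = (25/2)²/5 = 125/4
375/4 ≥ 125/4 ⇒ cruise phase
t_a = (25/2)/5 = 5/2; v_peak = 25/2
d_cruise = 375/4 − 125/4 = 125/2; t_c = (125/2)/(25/2) = 5
T = 2·5/2 + 5 = 10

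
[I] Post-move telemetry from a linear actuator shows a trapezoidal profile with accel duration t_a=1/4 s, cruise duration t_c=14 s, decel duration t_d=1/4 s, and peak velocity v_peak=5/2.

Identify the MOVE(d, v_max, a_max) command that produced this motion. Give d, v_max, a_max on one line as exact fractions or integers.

d=285/8 v_max=5/2 a_max=10

a_max = (5/2)/(1/4) = 10
d_a = ½·5/2·1/4 = 5/16; d_c = 5/2·14 = 35
d = 2·5/16 + 35 = 285/8
t_c = 14 > 0 ⇒ limit active, v_max = 5/2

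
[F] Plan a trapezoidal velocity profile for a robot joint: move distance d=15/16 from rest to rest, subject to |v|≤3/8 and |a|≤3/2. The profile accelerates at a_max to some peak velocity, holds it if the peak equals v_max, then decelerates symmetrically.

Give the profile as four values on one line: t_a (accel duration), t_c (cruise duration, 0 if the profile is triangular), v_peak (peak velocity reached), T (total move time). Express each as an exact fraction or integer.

t_a=1/4 t_c=9/4 v_peak=3/8 T=11/4

v_max²/a_max = (3/8)²/(3/2) = 3/32
15/16 ≥ 3/32 → trapezoidal
t_a = (3/8)/(3/2) = 1/4; v_peak = 3/8
d_cruise = 15/16 − 3/32 = 27/32; t_c = (27/32)/(3/8) = 9/4
T = 2·1/4 + 9/4 = 11/4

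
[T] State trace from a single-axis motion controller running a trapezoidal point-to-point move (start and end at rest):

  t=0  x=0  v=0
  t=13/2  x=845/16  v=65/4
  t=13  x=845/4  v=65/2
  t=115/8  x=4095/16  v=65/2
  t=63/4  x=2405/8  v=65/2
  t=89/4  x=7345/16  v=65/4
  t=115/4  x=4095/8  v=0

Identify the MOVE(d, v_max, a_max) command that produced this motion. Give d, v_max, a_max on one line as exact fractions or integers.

final state: t=115/4, x=4095/8, v=0 → d = 4095/8
a_max = (65/4−0)/(13/2−0) = 5/2
max v = 65/2 over t∈[13,63/4] → v_max = 65/2
check: 65/2·(13+11/4) = 4095/8 ✓

d=4095/8 v_max=65/2 a_max=5/2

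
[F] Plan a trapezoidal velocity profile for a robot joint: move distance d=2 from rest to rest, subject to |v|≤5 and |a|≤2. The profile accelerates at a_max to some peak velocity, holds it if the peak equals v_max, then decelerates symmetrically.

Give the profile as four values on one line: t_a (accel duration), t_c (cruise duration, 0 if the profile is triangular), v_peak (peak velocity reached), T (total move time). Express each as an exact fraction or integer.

t_a=1 t_c=0 v_peak=2 T=2

(v_max)²/a_max = 5²/2 = 25/2
2 < 25/2 → triangular
v_peak = √(2·2) = √4 = 2
t_a = 2/2 = 1; t_c = 0
T = 2·1 = 2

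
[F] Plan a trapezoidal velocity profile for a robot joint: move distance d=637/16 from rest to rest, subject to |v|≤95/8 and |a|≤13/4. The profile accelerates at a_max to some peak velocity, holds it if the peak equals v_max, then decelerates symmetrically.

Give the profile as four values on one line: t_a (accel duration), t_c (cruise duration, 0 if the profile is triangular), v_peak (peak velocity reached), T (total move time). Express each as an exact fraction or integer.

t_a=7/2 t_c=0 v_peak=91/8 T=7

vₘ²/aₘ = (95/8)²/(13/4) = 9025/208
637/16 < 9025/208 so t_c = 0
v_peak = √(637/16·13/4) = √(8281/64) = 91/8
t_a = (91/8)/(13/4) = 7/2; t_c = 0
T = 2·7/2 = 7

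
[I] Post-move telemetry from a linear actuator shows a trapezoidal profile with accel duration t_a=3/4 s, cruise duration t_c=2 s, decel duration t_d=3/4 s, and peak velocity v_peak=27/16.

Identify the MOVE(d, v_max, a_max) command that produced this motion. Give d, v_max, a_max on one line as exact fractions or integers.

d=297/64 v_max=27/16 a_max=9/4

a_max = (27/16)/(3/4) = 9/4
d_a = ½·27/16·3/4 = 81/128; d_c = 27/16·2 = 27/8
d = 2·81/128 + 27/8 = 297/64
t_c = 2 > 0 ⇒ limit active, v_max = 27/16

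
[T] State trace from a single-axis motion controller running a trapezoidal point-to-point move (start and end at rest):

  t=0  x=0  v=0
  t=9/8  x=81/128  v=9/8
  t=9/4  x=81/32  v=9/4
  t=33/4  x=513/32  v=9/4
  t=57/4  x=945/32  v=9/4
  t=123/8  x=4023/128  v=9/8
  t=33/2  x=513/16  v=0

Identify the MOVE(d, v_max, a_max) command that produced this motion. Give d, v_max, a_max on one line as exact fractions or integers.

d=513/16 v_max=9/4 a_max=1

final state: t=33/2, x=513/16, v=0 → d = 513/16
a_max = (9/8−0)/(9/8−0) = 1
max v = 9/4 over t∈[9/4,57/4] → v_max = 9/4
check: 9/4·(9/4+12) = 513/16 ✓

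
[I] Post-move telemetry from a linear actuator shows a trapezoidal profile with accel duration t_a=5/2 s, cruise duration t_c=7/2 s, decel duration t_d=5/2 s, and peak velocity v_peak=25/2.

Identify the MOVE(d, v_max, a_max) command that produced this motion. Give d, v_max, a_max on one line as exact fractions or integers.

a_max = (25/2)/(5/2) = 5
d_a = ½·25/2·5/2 = 125/8; d_c = 25/2·7/2 = 175/4
d = 2·125/8 + 175/4 = 75
t_c = 7/2 > 0 ⇒ limit active, v_max = 25/2

d=75 v_max=25/2 a_max=5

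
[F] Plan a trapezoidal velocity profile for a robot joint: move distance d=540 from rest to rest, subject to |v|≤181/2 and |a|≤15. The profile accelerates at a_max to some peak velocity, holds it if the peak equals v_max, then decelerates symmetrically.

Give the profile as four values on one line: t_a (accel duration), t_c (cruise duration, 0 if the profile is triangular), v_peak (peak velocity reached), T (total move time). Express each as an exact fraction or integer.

(v_max)²/a_max = (181/2)²/15 = 32761/60
540 < 32761/60 so t_c = 0
v_peak = √(540·15) = √8100 = 90
t_a = 90/15 = 6; t_c = 0
T = 2·6 = 12

t_a=6 t_c=0 v_peak=90 T=12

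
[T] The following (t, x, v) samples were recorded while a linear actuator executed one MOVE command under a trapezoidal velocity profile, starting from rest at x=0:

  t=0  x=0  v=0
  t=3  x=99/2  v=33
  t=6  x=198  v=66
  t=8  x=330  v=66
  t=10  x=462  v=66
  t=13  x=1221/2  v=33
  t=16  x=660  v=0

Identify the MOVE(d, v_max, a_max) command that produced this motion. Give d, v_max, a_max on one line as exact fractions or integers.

final state: t=16, x=660, v=0 → d = 660
a_max = (33−0)/(3−0) = 11
max v = 66 over t∈[6,10] → v_max = 66
check: 66·(6+4) = 660 ✓

d=660 v_max=66 a_max=11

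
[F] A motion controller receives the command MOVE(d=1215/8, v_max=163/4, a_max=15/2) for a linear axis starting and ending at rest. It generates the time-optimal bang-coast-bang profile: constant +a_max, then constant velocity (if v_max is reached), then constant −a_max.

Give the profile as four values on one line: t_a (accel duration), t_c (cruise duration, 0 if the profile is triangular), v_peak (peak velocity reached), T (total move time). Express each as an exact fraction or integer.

t_a=9/2 t_c=0 v_peak=135/4 T=9

(v_max)²/a_max = (163/4)²/(15/2) = 26569/120
1215/8 < 26569/120 so t_c = 0
v_peak = √(1215/8·15/2) = √(18225/16) = 135/4
t_a = (135/4)/(15/2) = 9/2; t_c = 0
T = 2·9/2 = 9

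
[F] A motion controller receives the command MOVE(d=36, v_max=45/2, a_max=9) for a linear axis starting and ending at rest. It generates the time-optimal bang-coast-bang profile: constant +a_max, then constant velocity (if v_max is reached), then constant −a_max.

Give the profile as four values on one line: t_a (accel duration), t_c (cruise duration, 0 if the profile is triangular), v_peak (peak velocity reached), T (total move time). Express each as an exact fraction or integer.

(v_max)²/a_max = (45/2)²/9 = 225/4
36 < 225/4 ⇒ no cruise
v_peak = √(36·9) = √324 = 18
t_a = 18/9 = 2; t_c = 0
T = 2·2 = 4

t_a=2 t_c=0 v_peak=18 T=4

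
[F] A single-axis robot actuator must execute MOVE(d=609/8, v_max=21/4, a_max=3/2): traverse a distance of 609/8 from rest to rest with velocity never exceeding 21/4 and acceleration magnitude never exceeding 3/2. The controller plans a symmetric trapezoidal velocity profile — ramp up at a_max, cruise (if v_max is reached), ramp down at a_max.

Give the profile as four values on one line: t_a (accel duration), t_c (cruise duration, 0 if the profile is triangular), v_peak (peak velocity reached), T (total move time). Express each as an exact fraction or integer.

t_a=7/2 t_c=11 v_peak=21/4 T=18

(v_max)²/a_max = (21/4)²/(3/2) = 147/8
609/8 ≥ 147/8 ⇒ cruise phase
t_a = (21/4)/(3/2) = 7/2; v_peak = 21/4
d_cruise = 609/8 − 147/8 = 231/4; t_c = (231/4)/(21/4) = 11
T = 2·7/2 + 11 = 18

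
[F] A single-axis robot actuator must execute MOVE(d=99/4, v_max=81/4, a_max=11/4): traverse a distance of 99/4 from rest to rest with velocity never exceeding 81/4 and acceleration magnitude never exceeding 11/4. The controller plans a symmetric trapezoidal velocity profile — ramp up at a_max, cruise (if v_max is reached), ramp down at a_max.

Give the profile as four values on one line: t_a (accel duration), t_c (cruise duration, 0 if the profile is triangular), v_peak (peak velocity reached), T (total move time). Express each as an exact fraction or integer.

t_a=3 t_c=0 v_peak=33/4 T=6

vₘ²/aₘ = (81/4)²/(11/4) = 6561/44
99/4 < 6561/44 so t_c = 0
v_peak = √(99/4·11/4) = √(1089/16) = 33/4
t_a = (33/4)/(11/4) = 3; t_c = 0
T = 2·3 = 6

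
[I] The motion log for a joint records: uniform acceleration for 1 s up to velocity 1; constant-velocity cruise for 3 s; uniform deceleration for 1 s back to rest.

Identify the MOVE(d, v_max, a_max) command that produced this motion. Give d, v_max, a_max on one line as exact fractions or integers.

a_max = 1/1 = 1
d_a = ½·1·1 = 1/2; d_c = 1·3 = 3
d = 2·1/2 + 3 = 4
t_c = 3 > 0 → v_max = v_peak = 1

d=4 v_max=1 a_max=1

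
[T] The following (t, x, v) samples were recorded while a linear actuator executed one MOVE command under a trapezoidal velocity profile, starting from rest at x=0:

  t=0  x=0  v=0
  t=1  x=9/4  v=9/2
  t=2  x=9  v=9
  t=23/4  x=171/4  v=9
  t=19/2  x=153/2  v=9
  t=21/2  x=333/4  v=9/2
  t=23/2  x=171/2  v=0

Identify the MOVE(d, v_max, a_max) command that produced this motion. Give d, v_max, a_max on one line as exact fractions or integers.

final state: t=23/2, x=171/2, v=0 → d = 171/2
a_max = (9/2−0)/(1−0) = 9/2
max v = 9 over t∈[2,19/2] → v_max = 9
check: 9·(2+15/2) = 171/2 ✓

d=171/2 v_max=9 a_max=9/2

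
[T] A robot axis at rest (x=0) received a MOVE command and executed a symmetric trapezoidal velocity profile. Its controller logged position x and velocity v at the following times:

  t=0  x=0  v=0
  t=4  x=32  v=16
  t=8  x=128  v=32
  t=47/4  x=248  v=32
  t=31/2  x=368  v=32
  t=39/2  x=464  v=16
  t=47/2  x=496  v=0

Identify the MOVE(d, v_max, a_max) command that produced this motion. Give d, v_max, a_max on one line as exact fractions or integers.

final state: t=47/2, x=496, v=0 → d = 496
a_max = (16−0)/(4−0) = 4
max v = 32 over t∈[8,31/2] → v_max = 32
check: 32·(8+15/2) = 496 ✓

d=496 v_max=32 a_max=4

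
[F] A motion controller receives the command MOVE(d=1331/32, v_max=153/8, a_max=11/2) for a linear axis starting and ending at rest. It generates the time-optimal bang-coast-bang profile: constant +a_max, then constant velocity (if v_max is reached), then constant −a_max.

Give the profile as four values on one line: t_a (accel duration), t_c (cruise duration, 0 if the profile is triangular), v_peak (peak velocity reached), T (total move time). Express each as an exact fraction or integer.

(v_max)²/a_max = (153/8)²/(11/2) = 23409/352
1331/32 < 23409/352 ⇒ no cruise
v_peak = √(1331/32·11/2) = √(14641/64) = 121/8
t_a = (121/8)/(11/2) = 11/4; t_c = 0
T = 2·11/4 = 11/2

t_a=11/4 t_c=0 v_peak=121/8 T=11/2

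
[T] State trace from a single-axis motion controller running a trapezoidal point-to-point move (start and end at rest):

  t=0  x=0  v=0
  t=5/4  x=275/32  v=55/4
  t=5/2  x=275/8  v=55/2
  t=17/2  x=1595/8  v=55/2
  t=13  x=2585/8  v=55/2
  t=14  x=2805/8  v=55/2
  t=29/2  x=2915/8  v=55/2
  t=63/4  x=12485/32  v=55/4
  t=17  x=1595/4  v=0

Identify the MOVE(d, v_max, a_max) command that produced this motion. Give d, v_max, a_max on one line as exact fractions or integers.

d=1595/4 v_max=55/2 a_max=11

final state: t=17, x=1595/4, v=0 → d = 1595/4
a_max = (55/4−0)/(5/4−0) = 11
max v = 55/2 over t∈[5/2,29/2] → v_max = 55/2
check: 55/2·(5/2+12) = 1595/4 ✓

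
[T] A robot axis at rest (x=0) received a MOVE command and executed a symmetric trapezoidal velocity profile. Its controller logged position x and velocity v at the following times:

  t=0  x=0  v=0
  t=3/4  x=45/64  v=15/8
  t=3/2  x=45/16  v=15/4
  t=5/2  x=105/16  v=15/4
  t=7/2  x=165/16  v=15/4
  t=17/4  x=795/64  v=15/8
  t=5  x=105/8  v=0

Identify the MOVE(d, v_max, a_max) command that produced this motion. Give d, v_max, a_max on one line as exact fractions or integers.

final state: t=5, x=105/8, v=0 → d = 105/8
a_max = (15/8−0)/(3/4−0) = 5/2
max v = 15/4 over t∈[3/2,7/2] → v_max = 15/4
check: 15/4·(3/2+2) = 105/8 ✓

d=105/8 v_max=15/4 a_max=5/2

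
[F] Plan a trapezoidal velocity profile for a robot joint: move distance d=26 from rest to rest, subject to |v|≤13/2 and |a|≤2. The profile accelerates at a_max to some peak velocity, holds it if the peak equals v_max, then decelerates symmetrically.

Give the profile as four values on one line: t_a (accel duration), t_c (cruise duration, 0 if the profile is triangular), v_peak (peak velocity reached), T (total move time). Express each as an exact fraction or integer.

t_a=13/4 t_c=3/4 v_peak=13/2 T=29/4

(v_max)²/a_max = (13/2)²/2 = 169/8
26 ≥ 169/8 ⇒ cruise phase
t_a = (13/2)/2 = 13/4; v_peak = 13/2
d_cruise = 26 − 169/8 = 39/8; t_c = (39/8)/(13/2) = 3/4
T = 2·13/4 + 3/4 = 29/4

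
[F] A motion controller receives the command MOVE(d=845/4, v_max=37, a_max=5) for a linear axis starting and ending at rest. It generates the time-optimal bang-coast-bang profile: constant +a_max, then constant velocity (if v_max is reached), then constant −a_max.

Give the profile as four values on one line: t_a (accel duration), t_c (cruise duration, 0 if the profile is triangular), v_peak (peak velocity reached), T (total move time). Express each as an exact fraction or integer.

t_a=13/2 t_c=0 v_peak=65/2 T=13

(v_max)²/a_max = 37²/5 = 1369/5
845/4 < 1369/5 ⇒ no cruise
v_peak = √(845/4·5) = √(4225/4) = 65/2
t_a = (65/2)/5 = 13/2; t_c = 0
T = 2·13/2 = 13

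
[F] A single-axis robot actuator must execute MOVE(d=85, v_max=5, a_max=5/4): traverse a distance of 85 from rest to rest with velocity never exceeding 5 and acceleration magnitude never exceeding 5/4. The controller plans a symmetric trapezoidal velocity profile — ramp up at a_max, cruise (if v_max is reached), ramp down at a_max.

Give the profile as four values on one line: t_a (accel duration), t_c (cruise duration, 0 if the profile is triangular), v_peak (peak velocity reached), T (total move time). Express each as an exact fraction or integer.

t_a=4 t_c=13 v_peak=5 T=21

v_max²/a_max = 5²/(5/4) = 20
85 ≥ 20 → trapezoidal
t_a = 5/(5/4) = 4; v_peak = 5
d_cruise = 85 − 20 = 65; t_c = 65/5 = 13
T = 2·4 + 13 = 21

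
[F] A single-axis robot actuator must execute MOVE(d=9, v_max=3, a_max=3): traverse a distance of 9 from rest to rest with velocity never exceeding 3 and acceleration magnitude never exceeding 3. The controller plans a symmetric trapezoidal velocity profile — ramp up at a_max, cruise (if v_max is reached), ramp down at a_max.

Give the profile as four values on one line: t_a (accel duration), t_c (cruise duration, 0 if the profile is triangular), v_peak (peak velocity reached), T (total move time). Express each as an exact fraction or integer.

v_max²/a_max = 3²/3 = 3
9 ≥ 3 so v_max reached
t_a = 3/3 = 1; v_peak = 3
d_cruise = 9 − 3 = 6; t_c = 6/3 = 2
T = 2·1 + 2 = 4

t_a=1 t_c=2 v_peak=3 T=4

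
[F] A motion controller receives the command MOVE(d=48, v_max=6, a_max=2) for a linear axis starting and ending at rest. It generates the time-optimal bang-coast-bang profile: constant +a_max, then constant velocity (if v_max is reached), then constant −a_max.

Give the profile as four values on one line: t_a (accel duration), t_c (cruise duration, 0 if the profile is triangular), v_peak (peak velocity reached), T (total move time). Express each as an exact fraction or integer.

v_max²/a_max = 6²/2 = 18
48 ≥ 18 ⇒ cruise phase
t_a = 6/2 = 3; v_peak = 6
d_cruise = 48 − 18 = 30; t_c = 30/6 = 5
T = 2·3 + 5 = 11

t_a=3 t_c=5 v_peak=6 T=11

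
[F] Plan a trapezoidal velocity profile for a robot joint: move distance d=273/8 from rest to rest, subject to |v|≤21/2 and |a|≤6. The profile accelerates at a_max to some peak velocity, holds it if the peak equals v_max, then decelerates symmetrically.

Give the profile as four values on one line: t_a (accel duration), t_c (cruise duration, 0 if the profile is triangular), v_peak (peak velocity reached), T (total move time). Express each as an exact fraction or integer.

t_a=7/4 t_c=3/2 v_peak=21/2 T=5

vₘ²/aₘ = (21/2)²/6 = 147/8
273/8 ≥ 147/8 → trapezoidal
t_a = (21/2)/6 = 7/4; v_peak = 21/2
d_cruise = 273/8 − 147/8 = 63/4; t_c = (63/4)/(21/2) = 3/2
T = 2·7/4 + 3/2 = 5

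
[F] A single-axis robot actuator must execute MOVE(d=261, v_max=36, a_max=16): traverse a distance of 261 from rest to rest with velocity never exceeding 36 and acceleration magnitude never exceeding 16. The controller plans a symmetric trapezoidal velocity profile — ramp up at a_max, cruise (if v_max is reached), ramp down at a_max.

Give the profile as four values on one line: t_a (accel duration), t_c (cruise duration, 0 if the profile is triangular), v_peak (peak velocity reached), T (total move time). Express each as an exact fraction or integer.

v_max²/a_max = 36²/16 = 81
261 ≥ 81 ⇒ cruise phase
t_a = 36/16 = 9/4; v_peak = 36
d_cruise = 261 − 81 = 180; t_c = 180/36 = 5
T = 2·9/4 + 5 = 19/2

t_a=9/4 t_c=5 v_peak=36 T=19/2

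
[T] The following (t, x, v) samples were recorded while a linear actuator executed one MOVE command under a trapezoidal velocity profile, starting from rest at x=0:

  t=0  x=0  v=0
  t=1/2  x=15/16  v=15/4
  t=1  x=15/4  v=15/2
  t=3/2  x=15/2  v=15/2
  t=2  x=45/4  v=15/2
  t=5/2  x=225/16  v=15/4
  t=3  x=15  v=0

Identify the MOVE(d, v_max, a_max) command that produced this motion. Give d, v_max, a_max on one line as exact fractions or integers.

final state: t=3, x=15, v=0 → d = 15
a_max = (15/4−0)/(1/2−0) = 15/2
max v = 15/2 over t∈[1,2] → v_max = 15/2
check: 15/2·(1+1) = 15 ✓

d=15 v_max=15/2 a_max=15/2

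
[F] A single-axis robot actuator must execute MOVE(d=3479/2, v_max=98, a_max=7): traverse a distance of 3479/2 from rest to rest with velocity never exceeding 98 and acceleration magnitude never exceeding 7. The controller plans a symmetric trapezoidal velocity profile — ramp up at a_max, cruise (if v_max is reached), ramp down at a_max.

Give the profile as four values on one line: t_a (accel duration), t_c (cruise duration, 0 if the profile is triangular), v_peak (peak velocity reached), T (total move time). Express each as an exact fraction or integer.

vₘ²/aₘ = 98²/7 = 1372
3479/2 ≥ 1372 ⇒ cruise phase
t_a = 98/7 = 14; v_peak = 98
d_cruise = 3479/2 − 1372 = 735/2; t_c = (735/2)/98 = 15/4
T = 2·14 + 15/4 = 127/4

t_a=14 t_c=15/4 v_peak=98 T=127/4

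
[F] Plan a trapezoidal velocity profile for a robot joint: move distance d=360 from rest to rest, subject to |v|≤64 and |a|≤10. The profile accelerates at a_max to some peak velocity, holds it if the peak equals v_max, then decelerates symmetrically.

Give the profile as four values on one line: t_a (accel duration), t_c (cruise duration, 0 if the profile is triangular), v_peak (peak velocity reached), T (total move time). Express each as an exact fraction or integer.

t_a=6 t_c=0 v_peak=60 T=12

(v_max)²/a_max = 64²/10 = 2048/5
360 < 2048/5 so t_c = 0
v_peak = √(360·10) = √3600 = 60
t_a = 60/10 = 6; t_c = 0
T = 2·6 = 12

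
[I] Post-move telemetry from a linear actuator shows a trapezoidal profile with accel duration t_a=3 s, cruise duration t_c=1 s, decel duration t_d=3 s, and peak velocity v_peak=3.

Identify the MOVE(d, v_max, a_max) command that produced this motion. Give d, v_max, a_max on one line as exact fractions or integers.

a_max = 3/3 = 1
d_a = ½·3·3 = 9/2; d_c = 3·1 = 3
d = 2·9/2 + 3 = 12
t_c = 1 > 0 ⇒ limit active, v_max = 3

d=12 v_max=3 a_max=1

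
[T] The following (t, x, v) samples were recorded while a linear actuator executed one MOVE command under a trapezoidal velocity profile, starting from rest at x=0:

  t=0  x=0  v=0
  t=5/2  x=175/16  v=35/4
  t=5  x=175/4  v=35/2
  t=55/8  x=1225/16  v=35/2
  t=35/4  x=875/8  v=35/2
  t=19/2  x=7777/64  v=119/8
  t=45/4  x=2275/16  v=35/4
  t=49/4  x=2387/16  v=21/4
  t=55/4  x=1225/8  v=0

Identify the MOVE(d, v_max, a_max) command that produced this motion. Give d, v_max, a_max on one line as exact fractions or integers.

d=1225/8 v_max=35/2 a_max=7/2

final state: t=55/4, x=1225/8, v=0 → d = 1225/8
a_max = (35/4−0)/(5/2−0) = 7/2
max v = 35/2 over t∈[5,35/4] → v_max = 35/2
check: 35/2·(5+15/4) = 1225/8 ✓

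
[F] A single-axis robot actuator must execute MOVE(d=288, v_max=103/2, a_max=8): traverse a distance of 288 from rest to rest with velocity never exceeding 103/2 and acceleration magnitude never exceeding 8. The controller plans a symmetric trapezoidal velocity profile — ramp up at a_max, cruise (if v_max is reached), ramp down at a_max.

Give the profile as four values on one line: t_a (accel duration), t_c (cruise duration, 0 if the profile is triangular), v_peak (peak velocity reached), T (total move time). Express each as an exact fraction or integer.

(v_max)²/a_max = (103/2)²/8 = 10609/32
288 < 10609/32 ⇒ no cruise
v_peak = √(288·8) = √2304 = 48
t_a = 48/8 = 6; t_c = 0
T = 2·6 = 12

t_a=6 t_c=0 v_peak=48 T=12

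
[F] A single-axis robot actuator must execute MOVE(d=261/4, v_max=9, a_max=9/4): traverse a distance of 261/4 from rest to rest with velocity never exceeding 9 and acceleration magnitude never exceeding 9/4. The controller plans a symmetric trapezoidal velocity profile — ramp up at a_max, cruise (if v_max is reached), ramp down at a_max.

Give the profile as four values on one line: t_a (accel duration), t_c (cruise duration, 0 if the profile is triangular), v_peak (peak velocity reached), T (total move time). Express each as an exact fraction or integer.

t_a=4 t_c=13/4 v_peak=9 T=45/4

v_max²/a_max = 9²/(9/4) = 36
261/4 ≥ 36 → trapezoidal
t_a = 9/(9/4) = 4; v_peak = 9
d_cruise = 261/4 − 36 = 117/4; t_c = (117/4)/9 = 13/4
T = 2·4 + 13/4 = 45/4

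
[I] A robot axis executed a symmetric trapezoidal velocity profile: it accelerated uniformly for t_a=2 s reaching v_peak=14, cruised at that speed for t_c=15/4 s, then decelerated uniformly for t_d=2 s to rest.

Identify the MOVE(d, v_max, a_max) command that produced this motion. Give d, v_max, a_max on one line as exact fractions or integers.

a_max = 14/2 = 7
d_a = ½·14·2 = 14; d_c = 14·15/4 = 105/2
d = 2·14 + 105/2 = 161/2
t_c = 15/4 > 0 so v_max = 14

d=161/2 v_max=14 a_max=7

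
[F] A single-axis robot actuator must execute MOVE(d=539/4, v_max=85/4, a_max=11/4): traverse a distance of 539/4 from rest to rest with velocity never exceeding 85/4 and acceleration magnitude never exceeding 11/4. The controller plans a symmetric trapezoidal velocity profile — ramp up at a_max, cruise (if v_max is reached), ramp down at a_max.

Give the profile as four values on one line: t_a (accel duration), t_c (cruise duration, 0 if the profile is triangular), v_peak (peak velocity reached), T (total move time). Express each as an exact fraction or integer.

t_a=7 t_c=0 v_peak=77/4 T=14

vₘ²/aₘ = (85/4)²/(11/4) = 7225/44
539/4 < 7225/44 ⇒ no cruise
v_peak = √(539/4·11/4) = √(5929/16) = 77/4
t_a = (77/4)/(11/4) = 7; t_c = 0
T = 2·7 = 14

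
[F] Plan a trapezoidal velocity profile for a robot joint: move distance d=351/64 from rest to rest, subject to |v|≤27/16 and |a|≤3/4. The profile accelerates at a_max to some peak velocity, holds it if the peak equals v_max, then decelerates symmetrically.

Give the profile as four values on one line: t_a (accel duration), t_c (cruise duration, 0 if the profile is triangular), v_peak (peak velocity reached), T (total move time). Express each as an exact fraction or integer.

t_a=9/4 t_c=1 v_peak=27/16 T=11/2

vₘ²/aₘ = (27/16)²/(3/4) = 243/64
351/64 ≥ 243/64 → trapezoidal
t_a = (27/16)/(3/4) = 9/4; v_peak = 27/16
d_cruise = 351/64 − 243/64 = 27/16; t_c = (27/16)/(27/16) = 1
T = 2·9/4 + 1 = 11/2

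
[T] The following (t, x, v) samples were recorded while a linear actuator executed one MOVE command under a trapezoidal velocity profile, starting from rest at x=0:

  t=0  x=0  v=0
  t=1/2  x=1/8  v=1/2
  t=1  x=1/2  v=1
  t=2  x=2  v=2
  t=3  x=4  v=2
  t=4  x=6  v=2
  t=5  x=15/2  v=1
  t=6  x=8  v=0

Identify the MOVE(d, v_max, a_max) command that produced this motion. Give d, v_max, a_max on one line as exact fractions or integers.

final state: t=6, x=8, v=0 → d = 8
a_max = (1/2−0)/(1/2−0) = 1
max v = 2 over t∈[2,4] → v_max = 2
check: 2·(2+2) = 8 ✓

d=8 v_max=2 a_max=1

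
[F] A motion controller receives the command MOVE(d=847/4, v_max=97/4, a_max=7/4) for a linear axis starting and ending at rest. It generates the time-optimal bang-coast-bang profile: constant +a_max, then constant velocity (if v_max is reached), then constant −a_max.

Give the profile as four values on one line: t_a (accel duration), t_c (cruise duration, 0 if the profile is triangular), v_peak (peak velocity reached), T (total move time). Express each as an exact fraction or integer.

(v_max)²/a_max = (97/4)²/(7/4) = 9409/28
847/4 < 9409/28 → triangular
v_peak = √(847/4·7/4) = √(5929/16) = 77/4
t_a = (77/4)/(7/4) = 11; t_c = 0
T = 2·11 = 22

t_a=11 t_c=0 v_peak=77/4 T=22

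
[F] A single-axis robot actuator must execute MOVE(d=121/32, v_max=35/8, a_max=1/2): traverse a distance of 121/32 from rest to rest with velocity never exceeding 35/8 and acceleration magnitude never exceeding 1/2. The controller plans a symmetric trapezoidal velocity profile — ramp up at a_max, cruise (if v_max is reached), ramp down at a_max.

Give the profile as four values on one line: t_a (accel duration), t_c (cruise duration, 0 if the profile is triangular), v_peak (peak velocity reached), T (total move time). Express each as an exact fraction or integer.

t_a=11/4 t_c=0 v_peak=11/8 T=11/2

v_max²/a_max = (35/8)²/(1/2) = 1225/32
121/32 < 1225/32 ⇒ no cruise
v_peak = √(121/32·1/2) = √(121/64) = 11/8
t_a = (11/8)/(1/2) = 11/4; t_c = 0
T = 2·11/4 = 11/2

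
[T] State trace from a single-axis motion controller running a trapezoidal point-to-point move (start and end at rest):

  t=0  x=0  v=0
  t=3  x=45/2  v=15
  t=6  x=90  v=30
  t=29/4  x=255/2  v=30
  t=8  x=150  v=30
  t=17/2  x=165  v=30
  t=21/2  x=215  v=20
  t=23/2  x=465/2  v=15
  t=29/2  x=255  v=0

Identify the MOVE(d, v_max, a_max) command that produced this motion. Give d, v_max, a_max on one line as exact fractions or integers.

final state: t=29/2, x=255, v=0 → d = 255
a_max = (15−0)/(3−0) = 5
max v = 30 over t∈[6,17/2] → v_max = 30
check: 30·(6+5/2) = 255 ✓

d=255 v_max=30 a_max=5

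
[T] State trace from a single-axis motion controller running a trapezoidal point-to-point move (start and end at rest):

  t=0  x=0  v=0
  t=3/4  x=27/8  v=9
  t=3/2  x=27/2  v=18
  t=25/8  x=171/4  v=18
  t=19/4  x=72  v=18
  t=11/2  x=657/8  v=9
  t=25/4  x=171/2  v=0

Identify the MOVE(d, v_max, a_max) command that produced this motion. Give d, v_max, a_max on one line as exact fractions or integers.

final state: t=25/4, x=171/2, v=0 → d = 171/2
a_max = (9−0)/(3/4−0) = 12
max v = 18 over t∈[3/2,19/4] → v_max = 18
check: 18·(3/2+13/4) = 171/2 ✓

d=171/2 v_max=18 a_max=12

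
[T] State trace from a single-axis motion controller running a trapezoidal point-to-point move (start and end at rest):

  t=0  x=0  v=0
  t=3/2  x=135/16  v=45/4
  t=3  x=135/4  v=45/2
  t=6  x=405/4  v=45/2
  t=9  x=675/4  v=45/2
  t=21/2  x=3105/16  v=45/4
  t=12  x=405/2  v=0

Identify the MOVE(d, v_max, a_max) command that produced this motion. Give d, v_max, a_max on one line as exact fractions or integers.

d=405/2 v_max=45/2 a_max=15/2

final state: t=12, x=405/2, v=0 → d = 405/2
a_max = (45/4−0)/(3/2−0) = 15/2
max v = 45/2 over t∈[3,9] → v_max = 45/2
check: 45/2·(3+6) = 405/2 ✓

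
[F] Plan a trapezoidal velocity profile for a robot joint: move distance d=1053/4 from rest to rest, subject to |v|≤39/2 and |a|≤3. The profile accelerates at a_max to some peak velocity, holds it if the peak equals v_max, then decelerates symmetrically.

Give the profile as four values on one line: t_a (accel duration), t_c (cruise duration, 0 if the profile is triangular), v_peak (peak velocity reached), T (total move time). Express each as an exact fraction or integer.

v_max²/a_max = (39/2)²/3 = 507/4
1053/4 ≥ 507/4 → trapezoidal
t_a = (39/2)/3 = 13/2; v_peak = 39/2
d_cruise = 1053/4 − 507/4 = 273/2; t_c = (273/2)/(39/2) = 7
T = 2·13/2 + 7 = 20

t_a=13/2 t_c=7 v_peak=39/2 T=20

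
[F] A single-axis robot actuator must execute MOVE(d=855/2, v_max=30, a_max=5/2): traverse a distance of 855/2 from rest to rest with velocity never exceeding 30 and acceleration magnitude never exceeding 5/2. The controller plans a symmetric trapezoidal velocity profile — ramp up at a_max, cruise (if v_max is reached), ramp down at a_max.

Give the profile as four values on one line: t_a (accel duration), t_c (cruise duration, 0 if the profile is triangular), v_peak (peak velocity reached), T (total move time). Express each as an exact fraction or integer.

t_a=12 t_c=9/4 v_peak=30 T=105/4

(v_max)²/a_max = 30²/(5/2) = 360
855/2 ≥ 360 → trapezoidal
t_a = 30/(5/2) = 12; v_peak = 30
d_cruise = 855/2 − 360 = 135/2; t_c = (135/2)/30 = 9/4
T = 2·12 + 9/4 = 105/4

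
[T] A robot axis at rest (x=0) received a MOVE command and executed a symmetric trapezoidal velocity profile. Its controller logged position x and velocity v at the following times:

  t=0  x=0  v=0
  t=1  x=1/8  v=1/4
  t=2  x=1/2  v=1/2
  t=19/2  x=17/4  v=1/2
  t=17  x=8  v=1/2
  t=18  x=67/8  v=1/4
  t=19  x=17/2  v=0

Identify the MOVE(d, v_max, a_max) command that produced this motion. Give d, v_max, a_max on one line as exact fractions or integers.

final state: t=19, x=17/2, v=0 → d = 17/2
a_max = (1/4−0)/(1−0) = 1/4
max v = 1/2 over t∈[2,17] → v_max = 1/2
check: 1/2·(2+15) = 17/2 ✓

d=17/2 v_max=1/2 a_max=1/4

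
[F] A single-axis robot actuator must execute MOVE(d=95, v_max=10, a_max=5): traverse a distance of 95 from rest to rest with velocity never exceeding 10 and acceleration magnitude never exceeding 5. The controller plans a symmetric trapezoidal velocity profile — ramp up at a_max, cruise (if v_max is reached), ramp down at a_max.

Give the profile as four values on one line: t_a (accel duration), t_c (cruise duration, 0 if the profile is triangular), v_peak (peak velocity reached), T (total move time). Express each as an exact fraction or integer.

t_a=2 t_c=15/2 v_peak=10 T=23/2

vₘ²/aₘ = 10²/5 = 20
95 ≥ 20 → trapezoidal
t_a = 10/5 = 2; v_peak = 10
d_cruise = 95 − 20 = 75; t_c = 75/10 = 15/2
T = 2·2 + 15/2 = 23/2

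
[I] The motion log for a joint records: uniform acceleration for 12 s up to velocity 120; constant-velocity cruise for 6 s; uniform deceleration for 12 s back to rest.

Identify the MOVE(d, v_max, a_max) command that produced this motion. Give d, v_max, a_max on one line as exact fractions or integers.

d=2160 v_max=120 a_max=10

a_max = 120/12 = 10
d_a = ½·120·12 = 720; d_c = 120·6 = 720
d = 2·720 + 720 = 2160
t_c = 6 > 0 so v_max = 120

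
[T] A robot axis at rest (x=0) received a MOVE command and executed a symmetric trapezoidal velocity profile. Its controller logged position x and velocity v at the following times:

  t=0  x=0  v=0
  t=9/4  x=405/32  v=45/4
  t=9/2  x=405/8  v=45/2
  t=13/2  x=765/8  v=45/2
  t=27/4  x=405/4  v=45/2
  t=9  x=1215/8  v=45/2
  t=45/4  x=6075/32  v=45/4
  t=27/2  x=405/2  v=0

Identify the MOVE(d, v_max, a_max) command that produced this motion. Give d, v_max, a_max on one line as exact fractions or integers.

d=405/2 v_max=45/2 a_max=5

final state: t=27/2, x=405/2, v=0 → d = 405/2
a_max = (45/4−0)/(9/4−0) = 5
max v = 45/2 over t∈[9/2,9] → v_max = 45/2
check: 45/2·(9/2+9/2) = 405/2 ✓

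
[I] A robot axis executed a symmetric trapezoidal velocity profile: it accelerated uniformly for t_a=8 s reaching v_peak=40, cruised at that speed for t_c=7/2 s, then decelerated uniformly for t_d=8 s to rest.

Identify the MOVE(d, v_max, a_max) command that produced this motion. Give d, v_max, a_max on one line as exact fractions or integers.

d=460 v_max=40 a_max=5

a_max = 40/8 = 5
d_a = ½·40·8 = 160; d_c = 40·7/2 = 140
d = 2·160 + 140 = 460
t_c = 7/2 > 0 so v_max = 40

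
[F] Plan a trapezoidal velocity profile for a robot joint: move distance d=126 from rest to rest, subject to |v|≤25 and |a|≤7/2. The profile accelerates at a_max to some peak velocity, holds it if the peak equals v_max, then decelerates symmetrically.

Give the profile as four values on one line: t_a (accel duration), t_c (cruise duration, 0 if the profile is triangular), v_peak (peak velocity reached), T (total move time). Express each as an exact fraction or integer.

t_a=6 t_c=0 v_peak=21 T=12

vₘ²/aₘ = 25²/(7/2) = 1250/7
126 < 1250/7 so t_c = 0
v_peak = √(126·7/2) = √441 = 21
t_a = 21/(7/2) = 6; t_c = 0
T = 2·6 = 12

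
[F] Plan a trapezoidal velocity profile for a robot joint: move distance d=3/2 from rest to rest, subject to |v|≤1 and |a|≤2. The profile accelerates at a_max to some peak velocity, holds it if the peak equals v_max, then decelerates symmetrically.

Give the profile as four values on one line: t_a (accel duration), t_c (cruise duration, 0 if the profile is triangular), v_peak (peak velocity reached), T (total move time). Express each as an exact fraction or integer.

vₘ²/aₘ = 1²/2 = 1/2
3/2 ≥ 1/2 → trapezoidal
t_a = 1/2; v_peak = 1
d_cruise = 3/2 − 1/2 = 1; t_c = 1/1 = 1
T = 2·1/2 + 1 = 2

t_a=1/2 t_c=1 v_peak=1 T=2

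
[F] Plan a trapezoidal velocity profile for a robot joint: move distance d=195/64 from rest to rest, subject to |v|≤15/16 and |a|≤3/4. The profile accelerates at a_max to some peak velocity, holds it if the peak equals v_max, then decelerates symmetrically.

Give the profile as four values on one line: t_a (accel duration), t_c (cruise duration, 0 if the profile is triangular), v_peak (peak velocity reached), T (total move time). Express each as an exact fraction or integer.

v_max²/a_max = (15/16)²/(3/4) = 75/64
195/64 ≥ 75/64 so v_max reached
t_a = (15/16)/(3/4) = 5/4; v_peak = 15/16
d_cruise = 195/64 − 75/64 = 15/8; t_c = (15/8)/(15/16) = 2
T = 2·5/4 + 2 = 9/2

t_a=5/4 t_c=2 v_peak=15/16 T=9/2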